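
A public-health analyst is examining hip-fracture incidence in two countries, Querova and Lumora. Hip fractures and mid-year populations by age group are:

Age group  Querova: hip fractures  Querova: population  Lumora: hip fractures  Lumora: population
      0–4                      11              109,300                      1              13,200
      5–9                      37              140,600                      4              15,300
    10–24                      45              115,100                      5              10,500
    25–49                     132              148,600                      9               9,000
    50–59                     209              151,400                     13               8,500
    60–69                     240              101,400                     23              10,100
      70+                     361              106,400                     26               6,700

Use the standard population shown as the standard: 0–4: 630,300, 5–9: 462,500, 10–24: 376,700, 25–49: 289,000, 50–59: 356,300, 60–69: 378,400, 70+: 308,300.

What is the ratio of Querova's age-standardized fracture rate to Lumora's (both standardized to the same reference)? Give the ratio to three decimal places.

0.933

Age-specific rates per 100,000 for Querova: 10.06, 26.32, 39.10, 88.83, 138.04, 236.69, 339.29.
For Lumora: 7.58, 26.14, 47.62, 100.00, 152.94, 227.72, 388.06.
Standard total = 2,801,500; weights = 0.2250, 0.1651, 0.1345, 0.1032, 0.1272, 0.1351, 0.1100.
Querova: 0.2250×10.06 + 0.1651×26.32 + 0.1345×39.10 + 0.1032×88.83 + 0.1272×138.04 + 0.1351×236.69 + 0.1100×339.29 = 107.8933 per 100,000.
Lumora: 0.2250×7.58 + 0.1651×26.14 + 0.1345×47.62 + 0.1032×100.00 + 0.1272×152.94 + 0.1351×227.72 + 0.1100×388.06 = 115.6547 per 100,000.
Ratio = 107.8933 ÷ 115.6547 = 0.93289.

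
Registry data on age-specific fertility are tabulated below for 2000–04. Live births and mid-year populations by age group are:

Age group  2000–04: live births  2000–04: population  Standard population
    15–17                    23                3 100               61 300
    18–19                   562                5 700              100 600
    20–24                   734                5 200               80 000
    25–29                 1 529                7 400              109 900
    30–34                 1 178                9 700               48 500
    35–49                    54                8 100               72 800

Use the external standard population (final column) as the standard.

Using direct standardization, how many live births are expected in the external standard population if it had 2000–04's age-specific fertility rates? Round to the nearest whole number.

Age-specific rates per 1 000 for 2000–04: 7.419, 98.596, 141.154, 206.622, 121.443, 6.667.
Expected live births = Σ (standard pop × age-specific rate ÷ 1 000)
= 61 300×7.419/1 000 + 100 600×98.596/1 000 + 80 000×141.154/1 000 + 109 900×206.622/1 000 + 48 500×121.443/1 000 + 72 800×6.667/1 000
= 454.81 + 9918.81 + 11292.31 + 22707.72 + 5890.00 + 485.33 = 50748.97.

50749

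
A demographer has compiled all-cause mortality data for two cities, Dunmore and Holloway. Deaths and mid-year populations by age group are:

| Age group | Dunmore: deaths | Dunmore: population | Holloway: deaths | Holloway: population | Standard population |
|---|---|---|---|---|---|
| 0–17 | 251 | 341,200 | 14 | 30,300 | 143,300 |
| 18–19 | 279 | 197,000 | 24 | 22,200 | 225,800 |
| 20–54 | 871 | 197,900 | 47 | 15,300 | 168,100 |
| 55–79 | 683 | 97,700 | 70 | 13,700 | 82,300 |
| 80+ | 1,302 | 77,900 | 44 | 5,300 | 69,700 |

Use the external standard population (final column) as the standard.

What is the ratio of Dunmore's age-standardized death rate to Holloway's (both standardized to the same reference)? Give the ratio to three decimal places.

Age-specific rates per 1,000 for Dunmore: 0.736, 1.416, 4.401, 6.991, 16.714.
For Holloway: 0.462, 1.081, 3.072, 5.109, 8.302.
Standard total = 689,200; weights = 0.2079, 0.3276, 0.2439, 0.1194, 0.1011.
Dunmore: 0.2079×0.736 + 0.3276×1.416 + 0.2439×4.401 + 0.1194×6.991 + 0.1011×16.714 = 4.2155 per 1,000.
Holloway: 0.2079×0.462 + 0.3276×1.081 + 0.2439×3.072 + 0.1194×5.109 + 0.1011×8.302 = 2.6492 per 1,000.
Ratio = 4.2155 ÷ 2.6492 = 1.59122.

1.591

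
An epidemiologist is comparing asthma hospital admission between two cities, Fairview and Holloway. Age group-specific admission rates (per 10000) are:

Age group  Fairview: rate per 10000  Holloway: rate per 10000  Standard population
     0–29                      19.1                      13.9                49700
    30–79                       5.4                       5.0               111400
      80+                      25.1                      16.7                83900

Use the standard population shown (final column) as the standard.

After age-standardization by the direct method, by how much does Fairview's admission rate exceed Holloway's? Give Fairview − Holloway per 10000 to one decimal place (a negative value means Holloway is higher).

Standard total = 245000; weights = 0.2029, 0.4547, 0.3424.
Fairview: 0.2029×19.1 + 0.4547×5.4 + 0.3424×25.1 = 14.9254 per 10000.
Holloway: 0.2029×13.9 + 0.4547×5.0 + 0.3424×16.7 = 10.8121 per 10000.
Difference = 14.9254 − 10.8121 = 4.1133.

4.1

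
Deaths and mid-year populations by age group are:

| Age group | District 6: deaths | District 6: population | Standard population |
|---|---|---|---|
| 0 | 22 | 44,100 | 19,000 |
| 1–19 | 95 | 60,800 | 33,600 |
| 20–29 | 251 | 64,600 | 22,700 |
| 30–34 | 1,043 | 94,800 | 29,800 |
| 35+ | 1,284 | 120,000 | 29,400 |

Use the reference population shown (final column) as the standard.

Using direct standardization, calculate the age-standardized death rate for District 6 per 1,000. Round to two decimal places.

Age-specific rates per 1,000 for District 6: 0.499, 1.562, 3.885, 11.002, 10.700.
Standard total = 134,500; weights = 0.1413, 0.2498, 0.1688, 0.2216, 0.2186.
Standardized rate: 0.1413×0.499 + 0.2498×1.562 + 0.1688×3.885 + 0.2216×11.002 + 0.2186×10.700 = 5.8931 per 1,000.

5.89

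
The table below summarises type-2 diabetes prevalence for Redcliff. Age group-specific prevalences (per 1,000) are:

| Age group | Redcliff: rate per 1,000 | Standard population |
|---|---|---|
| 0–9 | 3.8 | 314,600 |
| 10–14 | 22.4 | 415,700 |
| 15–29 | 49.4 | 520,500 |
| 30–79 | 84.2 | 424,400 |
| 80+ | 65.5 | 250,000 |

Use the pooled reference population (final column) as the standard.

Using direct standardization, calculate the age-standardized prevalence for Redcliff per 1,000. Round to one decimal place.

45.9

Standard total = 1,925,200; weights = 0.1634, 0.2159, 0.2704, 0.2204, 0.1299.
Standardized rate: 0.1634×3.8 + 0.2159×22.4 + 0.2704×49.4 + 0.2204×84.2 + 0.1299×65.5 = 45.8806 per 1,000.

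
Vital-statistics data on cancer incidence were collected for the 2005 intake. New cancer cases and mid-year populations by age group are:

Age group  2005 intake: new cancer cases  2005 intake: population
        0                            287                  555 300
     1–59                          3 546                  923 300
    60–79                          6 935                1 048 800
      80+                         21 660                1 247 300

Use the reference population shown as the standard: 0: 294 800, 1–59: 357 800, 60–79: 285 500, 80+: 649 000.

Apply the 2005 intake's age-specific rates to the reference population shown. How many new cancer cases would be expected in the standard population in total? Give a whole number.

Age-specific rates per 100 000 for the 2005 intake: 51.68, 384.06, 661.23, 1736.55.
Expected new cancer cases = Σ (standard pop × age-specific rate ÷ 100 000)
= 294 800×51.68/100 000 + 357 800×384.06/100 000 + 285 500×661.23/100 000 + 649 000×1736.55/100 000
= 152.36 + 1374.16 + 1887.82 + 11270.22 = 14684.55.

14685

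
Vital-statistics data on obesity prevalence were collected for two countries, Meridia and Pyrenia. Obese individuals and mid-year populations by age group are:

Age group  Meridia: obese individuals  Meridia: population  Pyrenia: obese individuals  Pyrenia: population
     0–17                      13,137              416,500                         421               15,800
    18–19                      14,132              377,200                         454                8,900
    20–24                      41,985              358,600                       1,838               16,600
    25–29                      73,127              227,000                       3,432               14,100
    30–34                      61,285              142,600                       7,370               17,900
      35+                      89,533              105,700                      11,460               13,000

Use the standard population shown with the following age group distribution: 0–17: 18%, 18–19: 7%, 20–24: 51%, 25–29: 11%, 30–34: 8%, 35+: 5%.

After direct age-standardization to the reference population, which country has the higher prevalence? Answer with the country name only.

Age-specific rates per 1,000 for Meridia: 31.541, 37.466, 117.080, 322.145, 429.769, 847.048.
For Pyrenia: 26.646, 51.011, 110.723, 243.404, 411.732, 881.538.
Standard weights: 0.18, 0.07, 0.51, 0.11, 0.08, 0.05.
Meridia: 0.1800×31.541 + 0.0700×37.466 + 0.5100×117.080 + 0.1100×322.145 + 0.0800×429.769 + 0.0500×847.048 = 180.1809 per 1,000.
Pyrenia: 0.1800×26.646 + 0.0700×51.011 + 0.5100×110.723 + 0.1100×243.404 + 0.0800×411.732 + 0.0500×881.538 = 168.6256 per 1,000.
The crude rates (180.14 vs 289.40) would put Pyrenia higher, but that reflects its age composition; once standardized to a common age structure, Meridia has the higher underlying rate.

Meridia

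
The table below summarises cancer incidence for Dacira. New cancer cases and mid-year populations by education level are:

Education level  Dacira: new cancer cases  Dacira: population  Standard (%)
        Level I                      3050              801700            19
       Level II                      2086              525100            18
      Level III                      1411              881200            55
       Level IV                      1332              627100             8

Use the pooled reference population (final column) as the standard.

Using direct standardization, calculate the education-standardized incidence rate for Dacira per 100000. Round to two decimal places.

248.85

Education-specific rates per 100000 for Dacira: 380.44, 397.26, 160.12, 212.41.
Standard weights: 0.19, 0.18, 0.55, 0.08.
Standardized rate: 0.1900×380.44 + 0.1800×397.26 + 0.5500×160.12 + 0.0800×212.41 = 248.8502 per 100000.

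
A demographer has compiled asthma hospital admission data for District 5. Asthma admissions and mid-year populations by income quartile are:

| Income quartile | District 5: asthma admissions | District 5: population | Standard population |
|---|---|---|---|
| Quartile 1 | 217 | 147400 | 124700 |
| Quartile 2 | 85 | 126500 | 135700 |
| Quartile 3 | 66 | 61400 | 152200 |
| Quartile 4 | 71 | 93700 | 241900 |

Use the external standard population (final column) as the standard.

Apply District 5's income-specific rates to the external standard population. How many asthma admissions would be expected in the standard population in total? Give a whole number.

622

Income-specific rates per 10000 for District 5: 14.72, 6.72, 10.75, 7.58.
Expected asthma admissions = Σ (standard pop × income-specific rate ÷ 10000)
= 124700×14.72/10000 + 135700×6.72/10000 + 152200×10.75/10000 + 241900×7.58/10000
= 183.58 + 91.18 + 163.60 + 183.30 = 621.66.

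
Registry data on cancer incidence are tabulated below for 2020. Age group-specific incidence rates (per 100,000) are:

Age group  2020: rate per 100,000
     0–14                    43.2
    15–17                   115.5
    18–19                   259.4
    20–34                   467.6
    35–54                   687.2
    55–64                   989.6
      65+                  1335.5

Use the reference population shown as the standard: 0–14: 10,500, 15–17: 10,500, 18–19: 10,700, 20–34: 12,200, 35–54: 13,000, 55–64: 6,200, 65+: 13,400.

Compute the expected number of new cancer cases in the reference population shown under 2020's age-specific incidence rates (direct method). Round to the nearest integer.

431

Expected new cancer cases = Σ (standard pop × age-specific rate ÷ 100,000)
= 10,500×43.2/100,000 + 10,500×115.5/100,000 + 10,700×259.4/100,000 + 12,200×467.6/100,000 + 13,000×687.2/100,000 + 6,200×989.6/100,000 + 13,400×1335.5/100,000
= 4.54 + 12.13 + 27.76 + 57.05 + 89.34 + 61.36 + 178.96 = 431.11.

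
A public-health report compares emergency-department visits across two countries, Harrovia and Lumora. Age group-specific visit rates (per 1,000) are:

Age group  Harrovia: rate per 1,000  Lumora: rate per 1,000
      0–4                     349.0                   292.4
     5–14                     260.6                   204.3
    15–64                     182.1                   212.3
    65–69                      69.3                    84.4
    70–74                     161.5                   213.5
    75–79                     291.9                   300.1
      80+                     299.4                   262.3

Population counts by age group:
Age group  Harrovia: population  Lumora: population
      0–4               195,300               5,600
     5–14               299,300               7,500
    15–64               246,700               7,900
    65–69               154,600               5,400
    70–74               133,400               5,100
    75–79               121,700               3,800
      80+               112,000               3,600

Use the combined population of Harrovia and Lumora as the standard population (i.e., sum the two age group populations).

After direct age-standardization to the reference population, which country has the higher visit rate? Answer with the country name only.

Combined standard total = 1,301,900; weights = 0.1543, 0.2357, 0.1956, 0.1229, 0.1064, 0.0964, 0.0888.
Harrovia: 0.1543×349.0 + 0.2357×260.6 + 0.1956×182.1 + 0.1229×69.3 + 0.1064×161.5 + 0.0964×291.9 + 0.0888×299.4 = 231.2994 per 1,000.
Lumora: 0.1543×292.4 + 0.2357×204.3 + 0.1956×212.3 + 0.1229×84.4 + 0.1064×213.5 + 0.0964×300.1 + 0.0888×262.3 = 220.0877 per 1,000.

Harrovia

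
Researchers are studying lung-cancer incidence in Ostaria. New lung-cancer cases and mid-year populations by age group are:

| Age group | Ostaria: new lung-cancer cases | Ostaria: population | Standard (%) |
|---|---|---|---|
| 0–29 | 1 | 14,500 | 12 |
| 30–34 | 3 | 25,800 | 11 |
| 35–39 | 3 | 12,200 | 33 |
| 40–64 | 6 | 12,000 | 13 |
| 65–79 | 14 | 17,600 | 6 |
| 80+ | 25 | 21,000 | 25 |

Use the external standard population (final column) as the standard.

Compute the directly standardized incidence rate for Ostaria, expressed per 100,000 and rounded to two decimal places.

Age-specific rates per 100,000 for Ostaria: 6.90, 11.63, 24.59, 50.00, 79.55, 119.05.
Standard weights: 0.12, 0.11, 0.33, 0.13, 0.06, 0.25.
Standardized rate: 0.1200×6.90 + 0.1100×11.63 + 0.3300×24.59 + 0.1300×50.00 + 0.0600×79.55 + 0.2500×119.05 = 51.2560 per 100,000.

51.26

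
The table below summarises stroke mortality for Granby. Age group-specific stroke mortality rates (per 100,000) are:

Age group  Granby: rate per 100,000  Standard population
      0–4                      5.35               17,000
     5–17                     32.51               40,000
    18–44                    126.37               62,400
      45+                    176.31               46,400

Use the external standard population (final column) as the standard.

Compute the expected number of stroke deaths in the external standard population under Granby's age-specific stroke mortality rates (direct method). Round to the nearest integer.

Expected stroke deaths = Σ (standard pop × age-specific rate ÷ 100,000)
= 17,000×5.35/100,000 + 40,000×32.51/100,000 + 62,400×126.37/100,000 + 46,400×176.31/100,000
= 0.91 + 13.00 + 78.85 + 81.81 = 174.58.

175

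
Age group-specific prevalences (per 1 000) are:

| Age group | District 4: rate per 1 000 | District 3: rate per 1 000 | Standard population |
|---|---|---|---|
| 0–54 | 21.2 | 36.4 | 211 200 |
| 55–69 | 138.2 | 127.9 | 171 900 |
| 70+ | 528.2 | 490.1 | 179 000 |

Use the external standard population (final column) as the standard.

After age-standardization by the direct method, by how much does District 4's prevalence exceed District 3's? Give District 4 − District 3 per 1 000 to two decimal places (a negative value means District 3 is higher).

Standard total = 562 100; weights = 0.3757, 0.3058, 0.3184.
District 4: 0.3757×21.2 + 0.3058×138.2 + 0.3184×528.2 = 218.4341 per 1 000.
District 3: 0.3757×36.4 + 0.3058×127.9 + 0.3184×490.1 = 208.8625 per 1 000.
Difference = 218.4341 − 208.8625 = 9.5717.

9.57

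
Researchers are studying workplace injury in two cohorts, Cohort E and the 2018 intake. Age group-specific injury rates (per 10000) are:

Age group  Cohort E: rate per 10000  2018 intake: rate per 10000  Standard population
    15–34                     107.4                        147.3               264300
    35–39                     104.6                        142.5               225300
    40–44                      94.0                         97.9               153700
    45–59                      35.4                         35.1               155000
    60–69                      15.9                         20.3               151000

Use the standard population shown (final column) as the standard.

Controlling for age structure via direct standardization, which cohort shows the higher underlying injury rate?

2018 intake

Standard total = 949300; weights = 0.2784, 0.2373, 0.1619, 0.1633, 0.1591.
Cohort E: 0.2784×107.4 + 0.2373×104.6 + 0.1619×94.0 + 0.1633×35.4 + 0.1591×15.9 = 78.2555 per 10000.
The 2018 intake: 0.2784×147.3 + 0.2373×142.5 + 0.1619×97.9 + 0.1633×35.1 + 0.1591×20.3 = 99.6415 per 10000.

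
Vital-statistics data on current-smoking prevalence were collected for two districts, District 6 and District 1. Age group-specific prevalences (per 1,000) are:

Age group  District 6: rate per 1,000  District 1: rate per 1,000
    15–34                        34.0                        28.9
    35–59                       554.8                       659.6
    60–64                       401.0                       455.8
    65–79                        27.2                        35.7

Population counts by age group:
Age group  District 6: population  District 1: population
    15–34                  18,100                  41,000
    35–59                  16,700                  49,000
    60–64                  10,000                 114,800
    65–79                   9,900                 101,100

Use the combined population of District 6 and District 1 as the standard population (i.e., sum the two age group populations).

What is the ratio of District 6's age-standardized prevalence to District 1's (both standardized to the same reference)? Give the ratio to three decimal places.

0.864

Combined standard total = 360,600; weights = 0.1639, 0.1822, 0.3461, 0.3078.
District 6: 0.1639×34.0 + 0.1822×554.8 + 0.3461×401.0 + 0.3078×27.2 = 253.8097 per 1,000.
District 1: 0.1639×28.9 + 0.1822×659.6 + 0.3461×455.8 + 0.3078×35.7 = 293.6502 per 1,000.
Ratio = 253.8097 ÷ 293.6502 = 0.86433.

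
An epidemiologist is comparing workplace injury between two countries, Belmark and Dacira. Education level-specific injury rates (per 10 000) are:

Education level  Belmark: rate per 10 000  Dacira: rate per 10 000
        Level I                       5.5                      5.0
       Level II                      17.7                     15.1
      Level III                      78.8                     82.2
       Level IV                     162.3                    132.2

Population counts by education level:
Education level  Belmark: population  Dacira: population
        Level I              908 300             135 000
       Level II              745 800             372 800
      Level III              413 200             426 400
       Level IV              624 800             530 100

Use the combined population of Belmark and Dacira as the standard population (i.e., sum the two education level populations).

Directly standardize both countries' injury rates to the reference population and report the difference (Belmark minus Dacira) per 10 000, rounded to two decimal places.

Combined standard total = 4 156 400; weights = 0.2510, 0.2691, 0.2020, 0.2779.
Belmark: 0.2510×5.5 + 0.2691×17.7 + 0.2020×78.8 + 0.2779×162.3 = 67.1586 per 10 000.
Dacira: 0.2510×5.0 + 0.2691×15.1 + 0.2020×82.2 + 0.2779×132.2 = 58.6566 per 10 000.
Difference = 67.1586 − 58.6566 = 8.5020.

8.50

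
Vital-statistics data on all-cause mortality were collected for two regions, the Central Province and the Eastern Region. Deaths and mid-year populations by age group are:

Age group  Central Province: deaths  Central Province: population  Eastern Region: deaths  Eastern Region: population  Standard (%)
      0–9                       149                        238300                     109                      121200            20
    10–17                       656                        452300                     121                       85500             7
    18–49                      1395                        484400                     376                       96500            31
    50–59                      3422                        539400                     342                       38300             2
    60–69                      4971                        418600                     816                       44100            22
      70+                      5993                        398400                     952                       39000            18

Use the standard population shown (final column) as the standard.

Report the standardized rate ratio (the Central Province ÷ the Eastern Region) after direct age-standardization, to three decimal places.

0.648

Age-specific rates per 1000 for the Central Province: 0.625, 1.450, 2.880, 6.344, 11.875, 15.043.
For the Eastern Region: 0.899, 1.415, 3.896, 8.930, 18.503, 24.410.
Standard weights: 0.20, 0.07, 0.31, 0.02, 0.22, 0.18.
The Central Province: 0.2000×0.625 + 0.0700×1.450 + 0.3100×2.880 + 0.0200×6.344 + 0.2200×11.875 + 0.1800×15.043 = 6.5665 per 1000.
The Eastern Region: 0.2000×0.899 + 0.0700×1.415 + 0.3100×3.896 + 0.0200×8.930 + 0.2200×18.503 + 0.1800×24.410 = 10.1300 per 1000.
Ratio = 6.5665 ÷ 10.1300 = 0.64822.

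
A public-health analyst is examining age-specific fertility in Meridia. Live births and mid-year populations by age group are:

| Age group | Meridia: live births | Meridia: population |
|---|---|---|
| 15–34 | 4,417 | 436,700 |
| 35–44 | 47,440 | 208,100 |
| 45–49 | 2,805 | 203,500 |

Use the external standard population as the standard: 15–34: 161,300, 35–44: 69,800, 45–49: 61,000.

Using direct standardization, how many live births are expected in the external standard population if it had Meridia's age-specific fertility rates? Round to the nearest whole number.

18384

Age-specific rates per 1,000 for Meridia: 10.114, 227.967, 13.784.
Expected live births = Σ (standard pop × age-specific rate ÷ 1,000)
= 161,300×10.114/1,000 + 69,800×227.967/1,000 + 61,000×13.784/1,000
= 1631.47 + 15912.12 + 840.81 = 18384.40.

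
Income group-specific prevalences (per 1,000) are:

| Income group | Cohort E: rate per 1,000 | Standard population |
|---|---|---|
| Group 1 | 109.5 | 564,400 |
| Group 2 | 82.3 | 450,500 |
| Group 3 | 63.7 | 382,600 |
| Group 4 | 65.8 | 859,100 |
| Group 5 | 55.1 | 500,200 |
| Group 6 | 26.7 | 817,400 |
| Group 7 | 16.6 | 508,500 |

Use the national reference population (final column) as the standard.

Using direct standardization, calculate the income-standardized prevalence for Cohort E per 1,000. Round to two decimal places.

Standard total = 4,082,700; weights = 0.1382, 0.1103, 0.0937, 0.2104, 0.1225, 0.2002, 0.1245.
Standardized rate: 0.1382×109.5 + 0.1103×82.3 + 0.0937×63.7 + 0.2104×65.8 + 0.1225×55.1 + 0.2002×26.7 + 0.1245×16.6 = 58.1980 per 1,000.

58.20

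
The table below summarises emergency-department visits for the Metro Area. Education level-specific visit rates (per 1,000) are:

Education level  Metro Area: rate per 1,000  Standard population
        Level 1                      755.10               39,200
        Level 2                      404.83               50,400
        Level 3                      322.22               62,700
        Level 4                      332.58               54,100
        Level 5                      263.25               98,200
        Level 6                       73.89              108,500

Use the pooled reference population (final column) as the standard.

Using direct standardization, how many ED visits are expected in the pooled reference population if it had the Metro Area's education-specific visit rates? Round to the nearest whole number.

122067

Expected ED visits = Σ (standard pop × education-specific rate ÷ 1,000)
= 39,200×755.10/1,000 + 50,400×404.83/1,000 + 62,700×322.22/1,000 + 54,100×332.58/1,000 + 98,200×263.25/1,000 + 108,500×73.89/1,000
= 29599.92 + 20403.43 + 20203.19 + 17992.58 + 25851.15 + 8017.06 = 122067.34.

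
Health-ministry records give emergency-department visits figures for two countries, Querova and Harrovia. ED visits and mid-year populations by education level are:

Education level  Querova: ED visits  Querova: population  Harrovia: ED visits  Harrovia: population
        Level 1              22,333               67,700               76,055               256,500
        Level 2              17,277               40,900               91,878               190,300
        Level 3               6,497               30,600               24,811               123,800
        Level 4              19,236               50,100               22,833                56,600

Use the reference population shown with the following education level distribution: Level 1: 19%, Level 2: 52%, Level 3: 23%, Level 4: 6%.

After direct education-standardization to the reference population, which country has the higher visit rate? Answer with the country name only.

Education-specific rates per 1,000 for Querova: 329.882, 422.421, 212.320, 383.952.
For Harrovia: 296.511, 482.806, 200.412, 403.410.
Standard weights: 0.19, 0.52, 0.23, 0.06.
Querova: 0.1900×329.882 + 0.5200×422.421 + 0.2300×212.320 + 0.0600×383.952 = 354.2070 per 1,000.
Harrovia: 0.1900×296.511 + 0.5200×482.806 + 0.2300×200.412 + 0.0600×403.410 = 377.6956 per 1,000.
The crude rates (345.18 vs 343.71) would put Querova higher, but that reflects its education composition; once standardized to a common education structure, Harrovia has the higher underlying rate.

Harrovia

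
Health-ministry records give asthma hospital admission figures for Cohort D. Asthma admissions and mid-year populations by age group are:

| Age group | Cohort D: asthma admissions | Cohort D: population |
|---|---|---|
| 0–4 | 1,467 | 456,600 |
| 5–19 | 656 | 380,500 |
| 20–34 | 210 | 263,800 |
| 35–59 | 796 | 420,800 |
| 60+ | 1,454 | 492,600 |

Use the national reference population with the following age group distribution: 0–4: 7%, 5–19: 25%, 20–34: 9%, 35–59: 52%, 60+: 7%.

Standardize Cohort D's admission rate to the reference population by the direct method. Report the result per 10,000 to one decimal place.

Age-specific rates per 10,000 for Cohort D: 32.13, 17.24, 7.96, 18.92, 29.52.
Standard weights: 0.07, 0.25, 0.09, 0.52, 0.07.
Standardized rate: 0.0700×32.13 + 0.2500×17.24 + 0.0900×7.96 + 0.5200×18.92 + 0.0700×29.52 = 19.1783 per 10,000.

19.2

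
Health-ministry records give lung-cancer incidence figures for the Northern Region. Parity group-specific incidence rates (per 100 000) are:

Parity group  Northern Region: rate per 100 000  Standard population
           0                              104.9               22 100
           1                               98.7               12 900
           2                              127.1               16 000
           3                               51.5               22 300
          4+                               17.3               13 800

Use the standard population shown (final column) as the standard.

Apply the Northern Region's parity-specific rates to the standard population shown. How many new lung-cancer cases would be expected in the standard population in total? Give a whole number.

70

Expected new lung-cancer cases = Σ (standard pop × parity-specific rate ÷ 100 000)
= 22 100×104.9/100 000 + 12 900×98.7/100 000 + 16 000×127.1/100 000 + 22 300×51.5/100 000 + 13 800×17.3/100 000
= 23.18 + 12.73 + 20.34 + 11.48 + 2.39 = 70.12.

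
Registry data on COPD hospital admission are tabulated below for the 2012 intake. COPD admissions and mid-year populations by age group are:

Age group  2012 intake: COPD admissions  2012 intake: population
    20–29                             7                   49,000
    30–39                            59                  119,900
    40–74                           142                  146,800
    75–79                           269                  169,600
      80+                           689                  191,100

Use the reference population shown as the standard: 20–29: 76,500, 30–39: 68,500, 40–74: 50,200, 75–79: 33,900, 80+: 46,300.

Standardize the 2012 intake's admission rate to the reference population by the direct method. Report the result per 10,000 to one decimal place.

11.4

Age-specific rates per 10,000 for the 2012 intake: 1.43, 4.92, 9.67, 15.86, 36.05.
Standard total = 275,400; weights = 0.2778, 0.2487, 0.1823, 0.1231, 0.1681.
Standardized rate: 0.2778×1.43 + 0.2487×4.92 + 0.1823×9.67 + 0.1231×15.86 + 0.1681×36.05 = 11.3978 per 10,000.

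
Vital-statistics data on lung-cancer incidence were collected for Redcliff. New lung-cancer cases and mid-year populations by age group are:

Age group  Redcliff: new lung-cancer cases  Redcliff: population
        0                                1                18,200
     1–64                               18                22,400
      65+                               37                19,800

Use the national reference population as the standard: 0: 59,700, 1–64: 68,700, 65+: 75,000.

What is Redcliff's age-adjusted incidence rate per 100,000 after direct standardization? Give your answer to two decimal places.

Age-specific rates per 100,000 for Redcliff: 5.49, 80.36, 186.87.
Standard total = 203,400; weights = 0.2935, 0.3378, 0.3687.
Standardized rate: 0.2935×5.49 + 0.3378×80.36 + 0.3687×186.87 = 97.6584 per 100,000.

97.66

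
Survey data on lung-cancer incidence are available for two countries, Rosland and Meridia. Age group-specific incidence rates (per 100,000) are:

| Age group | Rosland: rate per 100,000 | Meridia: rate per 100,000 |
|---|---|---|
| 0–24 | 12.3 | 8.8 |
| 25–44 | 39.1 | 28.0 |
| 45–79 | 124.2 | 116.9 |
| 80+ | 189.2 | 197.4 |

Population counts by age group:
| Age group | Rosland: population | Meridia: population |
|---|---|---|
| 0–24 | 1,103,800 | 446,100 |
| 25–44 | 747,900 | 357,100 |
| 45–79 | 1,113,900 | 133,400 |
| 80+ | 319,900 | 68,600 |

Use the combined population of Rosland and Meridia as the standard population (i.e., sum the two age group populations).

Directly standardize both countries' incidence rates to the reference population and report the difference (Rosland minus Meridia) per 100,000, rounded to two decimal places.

5.50

Combined standard total = 4,290,700; weights = 0.3612, 0.2575, 0.2907, 0.0905.
Rosland: 0.3612×12.3 + 0.2575×39.1 + 0.2907×124.2 + 0.0905×189.2 = 67.7484 per 100,000.
Meridia: 0.3612×8.8 + 0.2575×28.0 + 0.2907×116.9 + 0.0905×197.4 = 62.2459 per 100,000.
Difference = 67.7484 − 62.2459 = 5.5025.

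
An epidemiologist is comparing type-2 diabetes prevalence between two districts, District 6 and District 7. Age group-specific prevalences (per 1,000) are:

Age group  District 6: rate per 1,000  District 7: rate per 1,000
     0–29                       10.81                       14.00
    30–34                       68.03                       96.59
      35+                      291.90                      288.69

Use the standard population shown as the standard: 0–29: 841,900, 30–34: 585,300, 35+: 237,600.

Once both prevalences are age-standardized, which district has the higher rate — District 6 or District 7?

District 7

Standard total = 1,664,800; weights = 0.5057, 0.3516, 0.1427.
District 6: 0.5057×10.81 + 0.3516×68.03 + 0.1427×291.90 = 71.0442 per 1,000.
District 7: 0.5057×14.00 + 0.3516×96.59 + 0.1427×288.69 = 82.2402 per 1,000.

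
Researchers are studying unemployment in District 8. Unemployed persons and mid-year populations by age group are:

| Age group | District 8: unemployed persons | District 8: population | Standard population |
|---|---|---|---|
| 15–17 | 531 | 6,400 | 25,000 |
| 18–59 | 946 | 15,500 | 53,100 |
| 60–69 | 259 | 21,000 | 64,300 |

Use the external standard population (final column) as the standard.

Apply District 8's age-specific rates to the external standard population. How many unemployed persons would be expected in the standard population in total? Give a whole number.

Age-specific rates per 1,000 for District 8: 82.969, 61.032, 12.333.
Expected unemployed persons = Σ (standard pop × age-specific rate ÷ 1,000)
= 25,000×82.969/1,000 + 53,100×61.032/1,000 + 64,300×12.333/1,000
= 2074.22 + 3240.81 + 793.03 = 6108.06.

6108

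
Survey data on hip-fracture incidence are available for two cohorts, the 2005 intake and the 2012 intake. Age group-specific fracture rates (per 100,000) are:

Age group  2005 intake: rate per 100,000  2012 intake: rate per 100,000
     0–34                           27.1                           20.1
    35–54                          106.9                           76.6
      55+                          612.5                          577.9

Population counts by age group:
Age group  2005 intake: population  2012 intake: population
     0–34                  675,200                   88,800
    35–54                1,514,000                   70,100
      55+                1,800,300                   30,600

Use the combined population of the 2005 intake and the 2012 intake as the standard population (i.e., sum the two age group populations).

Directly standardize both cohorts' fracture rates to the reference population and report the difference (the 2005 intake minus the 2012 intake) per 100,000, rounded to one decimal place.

Combined standard total = 4,179,000; weights = 0.1828, 0.3791, 0.4381.
The 2005 intake: 0.1828×27.1 + 0.3791×106.9 + 0.4381×612.5 = 313.8241 per 100,000.
The 2012 intake: 0.1828×20.1 + 0.3791×76.6 + 0.4381×577.9 = 285.8999 per 100,000.
Difference = 313.8241 − 285.8999 = 27.9242.

27.9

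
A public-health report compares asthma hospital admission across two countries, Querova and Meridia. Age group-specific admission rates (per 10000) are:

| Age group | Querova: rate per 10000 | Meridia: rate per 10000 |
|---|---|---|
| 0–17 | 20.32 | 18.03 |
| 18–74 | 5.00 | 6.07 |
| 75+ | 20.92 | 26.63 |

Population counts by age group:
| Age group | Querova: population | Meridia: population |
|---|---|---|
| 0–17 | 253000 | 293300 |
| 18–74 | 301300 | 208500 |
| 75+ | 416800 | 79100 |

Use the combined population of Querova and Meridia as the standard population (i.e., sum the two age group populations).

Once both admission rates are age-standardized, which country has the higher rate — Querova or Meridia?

Meridia

Combined standard total = 1552000; weights = 0.3520, 0.3285, 0.3195.
Querova: 0.3520×20.32 + 0.3285×5.00 + 0.3195×20.92 = 15.4794 per 10000.
Meridia: 0.3520×18.03 + 0.3285×6.07 + 0.3195×26.63 = 16.8493 per 10000.
The crude rates (15.82 vs 14.91) would put Querova higher, but that reflects its age composition; once standardized to a common age structure, Meridia has the higher underlying rate.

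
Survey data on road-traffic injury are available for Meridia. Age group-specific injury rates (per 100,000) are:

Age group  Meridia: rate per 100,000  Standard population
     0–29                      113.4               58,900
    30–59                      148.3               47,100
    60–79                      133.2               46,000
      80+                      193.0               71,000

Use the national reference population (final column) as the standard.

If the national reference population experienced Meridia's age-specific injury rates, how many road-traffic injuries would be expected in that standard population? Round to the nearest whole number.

335

Expected road-traffic injuries = Σ (standard pop × age-specific rate ÷ 100,000)
= 58,900×113.4/100,000 + 47,100×148.3/100,000 + 46,000×133.2/100,000 + 71,000×193.0/100,000
= 66.79 + 69.85 + 61.27 + 137.03 = 334.94.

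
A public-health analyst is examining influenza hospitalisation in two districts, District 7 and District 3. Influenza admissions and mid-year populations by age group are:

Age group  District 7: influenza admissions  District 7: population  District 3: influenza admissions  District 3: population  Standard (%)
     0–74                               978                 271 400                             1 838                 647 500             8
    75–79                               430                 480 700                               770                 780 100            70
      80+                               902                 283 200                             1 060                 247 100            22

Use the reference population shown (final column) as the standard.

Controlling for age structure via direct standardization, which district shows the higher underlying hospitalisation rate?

Age-specific rates per 100 000 for District 7: 360.35, 89.45, 318.50.
For District 3: 283.86, 98.71, 428.98.
Standard weights: 0.08, 0.70, 0.22.
District 7: 0.0800×360.35 + 0.7000×89.45 + 0.2200×318.50 = 161.5159 per 100 000.
District 3: 0.0800×283.86 + 0.7000×98.71 + 0.2200×428.98 = 186.1773 per 100 000.
The crude rates (223.12 vs 219.02) would put District 7 higher, but that reflects its age composition; once standardized to a common age structure, District 3 has the higher underlying rate.

District 3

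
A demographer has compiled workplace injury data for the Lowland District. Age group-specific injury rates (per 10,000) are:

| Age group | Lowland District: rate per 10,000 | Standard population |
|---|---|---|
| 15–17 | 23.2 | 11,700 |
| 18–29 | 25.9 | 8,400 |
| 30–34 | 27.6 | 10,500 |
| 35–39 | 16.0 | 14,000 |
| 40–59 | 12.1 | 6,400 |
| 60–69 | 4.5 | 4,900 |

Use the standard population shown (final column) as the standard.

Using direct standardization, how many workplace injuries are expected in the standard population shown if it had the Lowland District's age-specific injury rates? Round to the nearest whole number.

Expected workplace injuries = Σ (standard pop × age-specific rate ÷ 10,000)
= 11,700×23.2/10,000 + 8,400×25.9/10,000 + 10,500×27.6/10,000 + 14,000×16.0/10,000 + 6,400×12.1/10,000 + 4,900×4.5/10,000
= 27.14 + 21.76 + 28.98 + 22.40 + 7.74 + 2.21 = 110.23.

110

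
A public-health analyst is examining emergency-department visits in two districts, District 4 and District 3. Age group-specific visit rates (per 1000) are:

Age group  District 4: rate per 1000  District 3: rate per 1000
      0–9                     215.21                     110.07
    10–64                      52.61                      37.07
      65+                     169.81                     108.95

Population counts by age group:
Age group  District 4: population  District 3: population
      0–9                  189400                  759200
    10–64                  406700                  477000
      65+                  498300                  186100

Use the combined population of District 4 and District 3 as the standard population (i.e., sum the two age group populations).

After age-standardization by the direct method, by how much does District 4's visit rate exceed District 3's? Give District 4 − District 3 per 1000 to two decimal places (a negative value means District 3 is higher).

61.64

Combined standard total = 2516700; weights = 0.3769, 0.3511, 0.2719.
District 4: 0.3769×215.21 + 0.3511×52.61 + 0.2719×169.81 = 145.7693 per 1000.
District 3: 0.3769×110.07 + 0.3511×37.07 + 0.2719×108.95 = 84.1326 per 1000.
Difference = 145.7693 − 84.1326 = 61.6367.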